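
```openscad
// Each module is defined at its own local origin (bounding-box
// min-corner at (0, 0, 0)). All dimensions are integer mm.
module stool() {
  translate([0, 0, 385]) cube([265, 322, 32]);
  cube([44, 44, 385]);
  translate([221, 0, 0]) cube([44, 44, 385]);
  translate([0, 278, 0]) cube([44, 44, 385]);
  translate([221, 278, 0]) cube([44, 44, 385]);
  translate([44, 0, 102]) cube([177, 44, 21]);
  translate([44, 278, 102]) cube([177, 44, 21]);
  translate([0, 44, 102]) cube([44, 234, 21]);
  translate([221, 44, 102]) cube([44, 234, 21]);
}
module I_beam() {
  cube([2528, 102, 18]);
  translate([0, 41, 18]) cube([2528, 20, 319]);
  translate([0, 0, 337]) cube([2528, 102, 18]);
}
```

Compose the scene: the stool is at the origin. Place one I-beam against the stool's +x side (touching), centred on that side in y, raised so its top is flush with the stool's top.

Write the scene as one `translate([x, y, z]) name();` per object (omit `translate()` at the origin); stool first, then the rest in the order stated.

stool();
translate([265, 110, 62]) I_beam();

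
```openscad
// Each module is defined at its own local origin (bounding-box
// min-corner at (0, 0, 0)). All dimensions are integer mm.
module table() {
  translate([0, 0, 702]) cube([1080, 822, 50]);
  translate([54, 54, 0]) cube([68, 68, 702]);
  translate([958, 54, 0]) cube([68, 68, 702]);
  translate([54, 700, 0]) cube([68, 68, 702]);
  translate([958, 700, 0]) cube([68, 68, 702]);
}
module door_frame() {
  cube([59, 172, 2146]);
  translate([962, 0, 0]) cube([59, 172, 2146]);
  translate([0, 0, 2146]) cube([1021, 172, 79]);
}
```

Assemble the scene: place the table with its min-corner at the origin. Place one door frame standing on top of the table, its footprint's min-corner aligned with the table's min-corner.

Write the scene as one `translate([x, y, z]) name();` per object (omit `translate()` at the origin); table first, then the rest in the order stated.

table();
translate([0, 0, 752]) door_frame();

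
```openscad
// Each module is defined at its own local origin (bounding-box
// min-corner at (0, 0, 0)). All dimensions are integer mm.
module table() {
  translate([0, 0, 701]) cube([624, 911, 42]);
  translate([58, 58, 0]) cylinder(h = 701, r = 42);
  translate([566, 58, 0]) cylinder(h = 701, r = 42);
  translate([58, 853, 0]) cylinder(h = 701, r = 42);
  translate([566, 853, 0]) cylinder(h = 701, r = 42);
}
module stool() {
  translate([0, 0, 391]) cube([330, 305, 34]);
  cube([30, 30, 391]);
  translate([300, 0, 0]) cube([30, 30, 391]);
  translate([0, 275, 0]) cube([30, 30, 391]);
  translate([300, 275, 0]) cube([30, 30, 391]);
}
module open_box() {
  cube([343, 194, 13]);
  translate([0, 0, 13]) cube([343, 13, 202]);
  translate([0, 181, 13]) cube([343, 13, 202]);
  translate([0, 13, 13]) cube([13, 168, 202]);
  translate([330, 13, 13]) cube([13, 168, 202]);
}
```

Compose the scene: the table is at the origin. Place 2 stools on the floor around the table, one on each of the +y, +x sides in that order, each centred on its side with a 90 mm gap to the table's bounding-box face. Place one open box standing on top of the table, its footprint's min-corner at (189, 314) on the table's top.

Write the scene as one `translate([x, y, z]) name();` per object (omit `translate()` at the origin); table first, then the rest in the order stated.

table();
translate([147, 1001, 0]) stool();
translate([714, 303, 0]) stool();
translate([189, 314, 743]) open_box();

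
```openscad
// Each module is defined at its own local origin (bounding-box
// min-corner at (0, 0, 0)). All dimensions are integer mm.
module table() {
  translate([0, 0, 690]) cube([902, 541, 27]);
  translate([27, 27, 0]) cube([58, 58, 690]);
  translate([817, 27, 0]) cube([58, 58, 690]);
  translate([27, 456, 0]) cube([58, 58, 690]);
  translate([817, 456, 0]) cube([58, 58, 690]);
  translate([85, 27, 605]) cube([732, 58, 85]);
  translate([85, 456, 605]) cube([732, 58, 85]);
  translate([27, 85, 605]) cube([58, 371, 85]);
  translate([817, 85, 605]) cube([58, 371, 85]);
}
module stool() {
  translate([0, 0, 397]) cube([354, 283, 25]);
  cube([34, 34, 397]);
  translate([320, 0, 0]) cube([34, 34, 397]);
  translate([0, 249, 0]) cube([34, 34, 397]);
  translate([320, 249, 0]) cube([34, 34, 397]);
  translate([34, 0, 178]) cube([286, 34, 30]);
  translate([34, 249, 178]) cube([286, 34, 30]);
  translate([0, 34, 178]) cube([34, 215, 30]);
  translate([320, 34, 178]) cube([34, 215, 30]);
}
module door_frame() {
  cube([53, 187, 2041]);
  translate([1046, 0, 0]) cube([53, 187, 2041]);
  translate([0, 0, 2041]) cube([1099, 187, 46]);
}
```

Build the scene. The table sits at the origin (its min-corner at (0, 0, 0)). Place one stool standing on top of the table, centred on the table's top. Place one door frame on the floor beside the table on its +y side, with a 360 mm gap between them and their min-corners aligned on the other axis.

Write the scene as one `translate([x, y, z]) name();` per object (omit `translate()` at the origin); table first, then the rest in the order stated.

table();
translate([274, 129, 717]) stool();
translate([0, 901, 0]) door_frame();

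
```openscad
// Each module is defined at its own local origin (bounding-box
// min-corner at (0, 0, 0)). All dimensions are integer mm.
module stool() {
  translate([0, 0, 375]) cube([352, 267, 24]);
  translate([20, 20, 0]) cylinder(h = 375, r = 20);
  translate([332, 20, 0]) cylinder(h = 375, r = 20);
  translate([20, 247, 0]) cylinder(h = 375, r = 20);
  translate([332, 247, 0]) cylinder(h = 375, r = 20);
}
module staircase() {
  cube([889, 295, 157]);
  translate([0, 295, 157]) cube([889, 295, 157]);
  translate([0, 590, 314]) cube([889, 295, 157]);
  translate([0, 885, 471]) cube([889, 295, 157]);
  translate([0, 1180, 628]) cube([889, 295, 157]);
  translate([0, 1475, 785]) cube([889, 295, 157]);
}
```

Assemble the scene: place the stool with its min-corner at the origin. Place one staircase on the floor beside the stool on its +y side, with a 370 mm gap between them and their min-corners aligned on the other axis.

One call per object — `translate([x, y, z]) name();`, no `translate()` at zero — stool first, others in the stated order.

stool();
translate([0, 637, 0]) staircase();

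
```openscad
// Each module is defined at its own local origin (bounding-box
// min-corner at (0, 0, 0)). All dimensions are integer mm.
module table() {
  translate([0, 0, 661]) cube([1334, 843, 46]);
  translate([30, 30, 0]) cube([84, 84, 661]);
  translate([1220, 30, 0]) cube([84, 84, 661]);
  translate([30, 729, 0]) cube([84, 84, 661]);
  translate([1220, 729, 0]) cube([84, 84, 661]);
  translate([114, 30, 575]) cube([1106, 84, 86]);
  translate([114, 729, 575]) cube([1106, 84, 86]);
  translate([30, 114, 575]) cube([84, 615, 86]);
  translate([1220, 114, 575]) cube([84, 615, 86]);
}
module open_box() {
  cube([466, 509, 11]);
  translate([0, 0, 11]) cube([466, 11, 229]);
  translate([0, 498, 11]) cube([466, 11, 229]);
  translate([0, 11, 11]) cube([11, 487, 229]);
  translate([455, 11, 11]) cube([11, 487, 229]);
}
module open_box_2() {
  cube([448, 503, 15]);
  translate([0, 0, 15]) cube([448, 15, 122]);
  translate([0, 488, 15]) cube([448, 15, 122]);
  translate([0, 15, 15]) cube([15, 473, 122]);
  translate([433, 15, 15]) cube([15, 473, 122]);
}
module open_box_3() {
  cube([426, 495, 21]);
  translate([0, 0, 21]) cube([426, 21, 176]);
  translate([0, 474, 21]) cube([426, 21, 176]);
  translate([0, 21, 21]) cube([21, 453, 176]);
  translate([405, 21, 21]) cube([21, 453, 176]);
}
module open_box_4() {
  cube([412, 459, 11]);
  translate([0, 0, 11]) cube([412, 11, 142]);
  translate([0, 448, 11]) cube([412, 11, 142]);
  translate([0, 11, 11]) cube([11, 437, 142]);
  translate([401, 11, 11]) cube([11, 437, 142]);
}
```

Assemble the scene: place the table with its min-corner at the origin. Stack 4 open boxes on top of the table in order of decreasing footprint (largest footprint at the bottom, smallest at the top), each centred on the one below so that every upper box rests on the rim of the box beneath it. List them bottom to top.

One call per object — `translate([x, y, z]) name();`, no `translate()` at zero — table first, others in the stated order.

table();
translate([434, 167, 707]) open_box();
translate([443, 170, 947]) open_box_2();
translate([454, 174, 1084]) open_box_3();
translate([461, 192, 1281]) open_box_4();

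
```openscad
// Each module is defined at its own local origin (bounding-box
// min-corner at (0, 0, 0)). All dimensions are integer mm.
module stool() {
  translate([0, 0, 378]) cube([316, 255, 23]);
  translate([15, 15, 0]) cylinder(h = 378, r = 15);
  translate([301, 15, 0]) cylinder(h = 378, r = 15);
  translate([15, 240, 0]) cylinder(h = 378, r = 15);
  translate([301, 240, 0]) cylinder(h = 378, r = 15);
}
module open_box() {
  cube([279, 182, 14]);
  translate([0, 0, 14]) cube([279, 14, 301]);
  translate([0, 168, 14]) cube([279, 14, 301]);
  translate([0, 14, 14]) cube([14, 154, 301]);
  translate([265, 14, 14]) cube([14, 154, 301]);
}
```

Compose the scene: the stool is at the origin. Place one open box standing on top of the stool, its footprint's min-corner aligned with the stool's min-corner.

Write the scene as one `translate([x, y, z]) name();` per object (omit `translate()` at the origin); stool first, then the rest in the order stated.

stool();
translate([0, 0, 401]) open_box();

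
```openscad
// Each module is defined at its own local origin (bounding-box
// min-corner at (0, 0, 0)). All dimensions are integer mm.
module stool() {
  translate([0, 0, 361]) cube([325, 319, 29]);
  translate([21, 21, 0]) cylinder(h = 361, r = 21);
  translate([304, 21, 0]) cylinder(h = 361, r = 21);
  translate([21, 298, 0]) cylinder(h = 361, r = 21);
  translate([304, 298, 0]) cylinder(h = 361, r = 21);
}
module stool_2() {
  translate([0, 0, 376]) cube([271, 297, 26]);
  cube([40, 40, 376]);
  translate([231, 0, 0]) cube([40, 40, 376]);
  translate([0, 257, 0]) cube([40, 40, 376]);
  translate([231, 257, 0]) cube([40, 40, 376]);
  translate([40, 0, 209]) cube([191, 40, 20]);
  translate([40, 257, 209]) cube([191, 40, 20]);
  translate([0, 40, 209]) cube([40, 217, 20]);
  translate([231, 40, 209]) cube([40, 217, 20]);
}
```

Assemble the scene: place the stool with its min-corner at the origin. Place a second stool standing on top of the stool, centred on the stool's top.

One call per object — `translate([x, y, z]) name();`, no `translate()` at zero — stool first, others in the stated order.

stool();
translate([27, 11, 390]) stool_2();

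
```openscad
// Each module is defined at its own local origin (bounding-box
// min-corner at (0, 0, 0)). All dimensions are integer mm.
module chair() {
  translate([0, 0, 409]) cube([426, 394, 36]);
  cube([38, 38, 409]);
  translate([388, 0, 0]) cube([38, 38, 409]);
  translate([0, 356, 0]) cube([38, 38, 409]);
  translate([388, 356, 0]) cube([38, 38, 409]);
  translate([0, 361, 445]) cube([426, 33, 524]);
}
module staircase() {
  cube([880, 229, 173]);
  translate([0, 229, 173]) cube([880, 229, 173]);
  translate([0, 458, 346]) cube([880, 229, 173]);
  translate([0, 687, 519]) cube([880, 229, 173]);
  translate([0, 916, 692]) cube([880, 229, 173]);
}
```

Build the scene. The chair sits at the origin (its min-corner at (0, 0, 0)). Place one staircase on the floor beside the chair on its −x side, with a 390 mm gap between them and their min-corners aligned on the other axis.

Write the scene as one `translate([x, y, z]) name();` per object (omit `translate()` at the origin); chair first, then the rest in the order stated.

chair();
translate([-1270, 0, 0]) staircase();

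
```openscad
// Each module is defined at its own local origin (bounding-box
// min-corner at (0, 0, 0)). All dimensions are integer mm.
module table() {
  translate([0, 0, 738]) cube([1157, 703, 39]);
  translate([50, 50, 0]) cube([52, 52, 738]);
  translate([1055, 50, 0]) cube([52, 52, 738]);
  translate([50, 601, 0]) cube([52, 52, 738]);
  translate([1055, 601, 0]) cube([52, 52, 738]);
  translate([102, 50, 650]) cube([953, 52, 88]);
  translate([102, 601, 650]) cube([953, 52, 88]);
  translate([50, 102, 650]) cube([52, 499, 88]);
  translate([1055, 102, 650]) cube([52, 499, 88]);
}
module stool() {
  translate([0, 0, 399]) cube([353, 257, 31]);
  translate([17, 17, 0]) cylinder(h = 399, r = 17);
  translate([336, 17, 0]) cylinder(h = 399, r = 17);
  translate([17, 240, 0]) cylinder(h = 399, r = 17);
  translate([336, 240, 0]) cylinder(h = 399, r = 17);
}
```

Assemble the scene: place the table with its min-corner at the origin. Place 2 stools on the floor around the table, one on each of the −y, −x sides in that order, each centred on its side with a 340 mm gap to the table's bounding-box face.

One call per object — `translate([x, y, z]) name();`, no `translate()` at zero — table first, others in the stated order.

table();
translate([402, -597, 0]) stool();
translate([-693, 223, 0]) stool();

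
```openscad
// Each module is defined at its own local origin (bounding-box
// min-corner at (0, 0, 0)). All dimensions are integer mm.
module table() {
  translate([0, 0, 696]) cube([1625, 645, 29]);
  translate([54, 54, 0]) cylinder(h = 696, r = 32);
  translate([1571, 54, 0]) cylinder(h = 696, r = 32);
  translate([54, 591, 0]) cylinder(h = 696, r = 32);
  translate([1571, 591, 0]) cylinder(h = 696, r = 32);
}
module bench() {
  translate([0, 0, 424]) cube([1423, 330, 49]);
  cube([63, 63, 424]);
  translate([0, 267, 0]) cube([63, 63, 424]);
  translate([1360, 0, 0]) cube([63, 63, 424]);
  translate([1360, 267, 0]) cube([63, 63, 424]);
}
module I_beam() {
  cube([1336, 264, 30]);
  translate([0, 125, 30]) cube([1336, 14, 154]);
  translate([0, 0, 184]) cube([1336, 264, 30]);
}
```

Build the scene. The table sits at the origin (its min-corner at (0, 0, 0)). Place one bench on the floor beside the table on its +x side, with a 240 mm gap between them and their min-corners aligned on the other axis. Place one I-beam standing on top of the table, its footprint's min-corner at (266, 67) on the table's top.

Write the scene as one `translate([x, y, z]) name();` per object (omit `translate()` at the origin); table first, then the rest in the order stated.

table();
translate([1865, 0, 0]) bench();
translate([266, 67, 725]) I_beam();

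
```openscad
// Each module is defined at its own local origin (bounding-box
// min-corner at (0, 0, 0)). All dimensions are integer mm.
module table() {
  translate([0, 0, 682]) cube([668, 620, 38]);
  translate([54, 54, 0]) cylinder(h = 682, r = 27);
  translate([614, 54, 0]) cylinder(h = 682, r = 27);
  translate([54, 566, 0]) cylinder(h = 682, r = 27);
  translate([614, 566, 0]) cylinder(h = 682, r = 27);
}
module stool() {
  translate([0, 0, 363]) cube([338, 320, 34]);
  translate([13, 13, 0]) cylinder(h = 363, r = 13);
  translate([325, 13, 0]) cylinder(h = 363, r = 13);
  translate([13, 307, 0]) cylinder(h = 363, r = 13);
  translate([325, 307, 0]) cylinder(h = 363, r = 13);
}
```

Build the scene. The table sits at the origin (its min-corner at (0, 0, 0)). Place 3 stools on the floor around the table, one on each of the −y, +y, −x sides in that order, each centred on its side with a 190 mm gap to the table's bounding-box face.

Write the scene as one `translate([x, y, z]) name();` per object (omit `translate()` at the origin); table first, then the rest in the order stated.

table();
translate([165, -510, 0]) stool();
translate([165, 810, 0]) stool();
translate([-528, 150, 0]) stool();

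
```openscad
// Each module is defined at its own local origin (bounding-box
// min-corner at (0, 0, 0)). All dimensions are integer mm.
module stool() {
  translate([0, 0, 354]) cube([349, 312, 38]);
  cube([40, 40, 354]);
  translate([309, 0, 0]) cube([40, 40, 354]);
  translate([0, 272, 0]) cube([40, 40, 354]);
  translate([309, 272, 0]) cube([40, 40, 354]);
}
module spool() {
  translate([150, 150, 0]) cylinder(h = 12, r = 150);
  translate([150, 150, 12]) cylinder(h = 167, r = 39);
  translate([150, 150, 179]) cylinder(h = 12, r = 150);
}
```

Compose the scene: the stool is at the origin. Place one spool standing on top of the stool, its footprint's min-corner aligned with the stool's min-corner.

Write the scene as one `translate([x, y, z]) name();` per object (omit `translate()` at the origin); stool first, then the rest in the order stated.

stool();
translate([0, 0, 392]) spool();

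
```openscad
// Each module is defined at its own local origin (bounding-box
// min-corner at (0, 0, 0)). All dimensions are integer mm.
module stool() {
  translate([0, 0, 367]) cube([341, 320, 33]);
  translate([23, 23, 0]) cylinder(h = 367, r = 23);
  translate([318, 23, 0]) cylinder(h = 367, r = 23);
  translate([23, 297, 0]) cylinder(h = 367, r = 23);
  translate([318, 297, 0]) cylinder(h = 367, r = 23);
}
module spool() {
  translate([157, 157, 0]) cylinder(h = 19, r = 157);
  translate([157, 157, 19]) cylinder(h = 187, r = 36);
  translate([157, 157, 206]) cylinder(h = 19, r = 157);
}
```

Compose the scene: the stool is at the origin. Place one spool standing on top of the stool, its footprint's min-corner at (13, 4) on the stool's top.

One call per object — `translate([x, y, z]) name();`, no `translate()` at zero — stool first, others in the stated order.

stool();
translate([13, 4, 400]) spool();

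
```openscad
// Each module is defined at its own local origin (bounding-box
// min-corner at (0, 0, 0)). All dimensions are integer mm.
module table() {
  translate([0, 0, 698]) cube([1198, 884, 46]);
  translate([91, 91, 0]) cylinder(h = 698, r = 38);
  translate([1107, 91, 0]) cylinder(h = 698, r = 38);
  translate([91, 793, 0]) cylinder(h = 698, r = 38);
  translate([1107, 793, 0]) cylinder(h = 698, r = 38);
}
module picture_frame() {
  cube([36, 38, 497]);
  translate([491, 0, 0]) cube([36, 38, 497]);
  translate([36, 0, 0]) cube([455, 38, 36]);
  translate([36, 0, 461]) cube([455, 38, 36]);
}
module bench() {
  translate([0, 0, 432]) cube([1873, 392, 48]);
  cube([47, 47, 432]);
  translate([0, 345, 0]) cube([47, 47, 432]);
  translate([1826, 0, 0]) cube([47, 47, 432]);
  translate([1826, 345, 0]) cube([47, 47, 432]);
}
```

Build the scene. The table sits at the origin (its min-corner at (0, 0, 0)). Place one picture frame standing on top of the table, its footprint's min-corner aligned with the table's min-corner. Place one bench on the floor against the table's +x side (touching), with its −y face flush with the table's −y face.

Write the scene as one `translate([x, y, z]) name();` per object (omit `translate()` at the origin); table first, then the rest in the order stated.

table();
translate([0, 0, 744]) picture_frame();
translate([1198, 0, 0]) bench();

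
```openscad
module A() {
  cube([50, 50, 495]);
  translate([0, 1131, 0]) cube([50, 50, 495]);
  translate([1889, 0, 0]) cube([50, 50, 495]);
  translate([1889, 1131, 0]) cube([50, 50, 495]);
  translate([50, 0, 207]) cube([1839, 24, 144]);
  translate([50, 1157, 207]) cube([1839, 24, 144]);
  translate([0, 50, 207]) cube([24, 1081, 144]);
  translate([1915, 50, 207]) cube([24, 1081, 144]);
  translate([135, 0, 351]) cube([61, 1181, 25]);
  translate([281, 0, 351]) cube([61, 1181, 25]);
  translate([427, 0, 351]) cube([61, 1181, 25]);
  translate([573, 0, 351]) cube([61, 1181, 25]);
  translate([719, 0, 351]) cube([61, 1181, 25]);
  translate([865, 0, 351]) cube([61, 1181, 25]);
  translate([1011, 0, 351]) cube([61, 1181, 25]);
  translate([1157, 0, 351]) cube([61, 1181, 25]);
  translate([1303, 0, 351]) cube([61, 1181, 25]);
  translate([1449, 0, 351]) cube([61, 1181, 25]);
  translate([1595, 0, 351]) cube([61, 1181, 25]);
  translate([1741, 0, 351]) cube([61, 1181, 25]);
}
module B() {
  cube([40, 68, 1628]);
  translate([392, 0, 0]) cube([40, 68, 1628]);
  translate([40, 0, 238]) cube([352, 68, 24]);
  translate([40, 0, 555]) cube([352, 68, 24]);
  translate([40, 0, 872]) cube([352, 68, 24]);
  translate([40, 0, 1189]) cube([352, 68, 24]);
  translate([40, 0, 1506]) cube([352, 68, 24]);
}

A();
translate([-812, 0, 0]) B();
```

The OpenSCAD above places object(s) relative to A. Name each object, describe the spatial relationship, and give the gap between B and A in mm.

A is a bed frame. B is a ladder. The ladder is on the floor beside the bed frame on its −x side. The gap between the ladder and the bed frame is 380 mm.

The ladder's nearest face is 380 mm from the bed frame's −x face.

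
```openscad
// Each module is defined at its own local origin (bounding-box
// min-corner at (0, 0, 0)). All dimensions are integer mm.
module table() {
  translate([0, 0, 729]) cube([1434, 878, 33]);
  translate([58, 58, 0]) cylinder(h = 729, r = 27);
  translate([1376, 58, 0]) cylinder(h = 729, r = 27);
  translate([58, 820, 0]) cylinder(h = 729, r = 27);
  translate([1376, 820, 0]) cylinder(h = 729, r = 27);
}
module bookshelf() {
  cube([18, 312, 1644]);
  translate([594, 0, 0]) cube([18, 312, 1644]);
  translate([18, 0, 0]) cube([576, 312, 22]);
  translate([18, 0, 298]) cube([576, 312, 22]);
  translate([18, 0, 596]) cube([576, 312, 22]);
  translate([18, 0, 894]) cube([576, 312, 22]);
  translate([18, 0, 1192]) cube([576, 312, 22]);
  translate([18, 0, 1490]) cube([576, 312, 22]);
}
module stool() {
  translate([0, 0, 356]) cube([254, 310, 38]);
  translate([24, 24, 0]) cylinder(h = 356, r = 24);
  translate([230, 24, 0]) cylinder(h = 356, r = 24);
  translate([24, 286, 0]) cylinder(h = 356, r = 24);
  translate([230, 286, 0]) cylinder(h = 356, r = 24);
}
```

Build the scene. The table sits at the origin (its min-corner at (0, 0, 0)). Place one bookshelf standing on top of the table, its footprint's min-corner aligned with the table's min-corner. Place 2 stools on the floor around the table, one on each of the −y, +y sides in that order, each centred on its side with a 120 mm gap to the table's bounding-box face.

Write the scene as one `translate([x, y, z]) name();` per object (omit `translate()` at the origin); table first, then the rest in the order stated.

table();
translate([0, 0, 762]) bookshelf();
translate([590, -430, 0]) stool();
translate([590, 998, 0]) stool();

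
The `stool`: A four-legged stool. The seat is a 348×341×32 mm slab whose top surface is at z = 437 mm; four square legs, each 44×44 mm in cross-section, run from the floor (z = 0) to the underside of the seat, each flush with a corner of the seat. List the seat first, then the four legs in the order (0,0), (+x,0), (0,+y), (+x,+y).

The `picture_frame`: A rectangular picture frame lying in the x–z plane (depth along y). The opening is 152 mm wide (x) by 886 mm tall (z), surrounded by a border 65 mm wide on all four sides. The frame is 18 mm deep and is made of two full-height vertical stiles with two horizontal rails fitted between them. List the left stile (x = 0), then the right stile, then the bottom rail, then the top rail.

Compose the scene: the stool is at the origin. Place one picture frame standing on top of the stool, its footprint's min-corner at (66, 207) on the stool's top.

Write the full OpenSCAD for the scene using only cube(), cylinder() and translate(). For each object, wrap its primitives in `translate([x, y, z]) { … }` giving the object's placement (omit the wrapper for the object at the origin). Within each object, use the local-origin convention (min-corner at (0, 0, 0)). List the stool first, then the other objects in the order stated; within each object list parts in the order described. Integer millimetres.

translate([0, 0, 405]) cube([348, 341, 32]);
cube([44, 44, 405]);
translate([304, 0, 0]) cube([44, 44, 405]);
translate([0, 297, 0]) cube([44, 44, 405]);
translate([304, 297, 0]) cube([44, 44, 405]);
translate([66, 207, 437]) {
  cube([65, 18, 1016]);
  translate([217, 0, 0]) cube([65, 18, 1016]);
  translate([65, 0, 0]) cube([152, 18, 65]);
  translate([65, 0, 951]) cube([152, 18, 65]);
}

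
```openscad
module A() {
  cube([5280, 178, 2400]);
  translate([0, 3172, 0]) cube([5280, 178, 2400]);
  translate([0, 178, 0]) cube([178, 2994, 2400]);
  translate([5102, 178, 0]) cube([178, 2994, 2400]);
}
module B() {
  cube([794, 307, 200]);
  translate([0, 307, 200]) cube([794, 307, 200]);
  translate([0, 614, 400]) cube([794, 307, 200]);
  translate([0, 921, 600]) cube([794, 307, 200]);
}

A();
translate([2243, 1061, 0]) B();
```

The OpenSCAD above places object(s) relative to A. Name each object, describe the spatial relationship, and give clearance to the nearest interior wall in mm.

Clearances: x = 2065, y = 883; minimum 883 mm.

A is a house frame. B is a staircase. The staircase sits inside the house frame, centred. The clearance to the nearest interior wall is 883 mm.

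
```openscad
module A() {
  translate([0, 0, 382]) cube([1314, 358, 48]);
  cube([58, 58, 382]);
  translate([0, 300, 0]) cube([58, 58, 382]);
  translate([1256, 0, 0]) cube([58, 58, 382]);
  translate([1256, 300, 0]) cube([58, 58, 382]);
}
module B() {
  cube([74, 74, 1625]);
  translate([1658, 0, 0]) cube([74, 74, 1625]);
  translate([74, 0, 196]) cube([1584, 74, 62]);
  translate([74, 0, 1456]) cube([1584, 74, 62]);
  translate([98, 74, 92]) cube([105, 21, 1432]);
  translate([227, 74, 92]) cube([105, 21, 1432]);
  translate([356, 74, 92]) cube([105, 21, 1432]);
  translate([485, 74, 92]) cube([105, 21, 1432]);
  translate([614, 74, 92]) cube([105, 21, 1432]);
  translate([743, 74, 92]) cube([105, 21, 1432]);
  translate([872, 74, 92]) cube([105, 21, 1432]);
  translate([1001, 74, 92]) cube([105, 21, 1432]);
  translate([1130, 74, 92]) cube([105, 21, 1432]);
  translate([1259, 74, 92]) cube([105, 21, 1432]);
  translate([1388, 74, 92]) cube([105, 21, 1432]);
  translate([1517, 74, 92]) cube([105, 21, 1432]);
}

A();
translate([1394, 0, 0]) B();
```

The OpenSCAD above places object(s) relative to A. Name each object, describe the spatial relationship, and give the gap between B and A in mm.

A is a bench. B is a fence section. The fence section is on the floor beside the bench on its +x side. The gap between the fence section and the bench is 80 mm.

The fence section's nearest face is 80 mm from the bench's +x face.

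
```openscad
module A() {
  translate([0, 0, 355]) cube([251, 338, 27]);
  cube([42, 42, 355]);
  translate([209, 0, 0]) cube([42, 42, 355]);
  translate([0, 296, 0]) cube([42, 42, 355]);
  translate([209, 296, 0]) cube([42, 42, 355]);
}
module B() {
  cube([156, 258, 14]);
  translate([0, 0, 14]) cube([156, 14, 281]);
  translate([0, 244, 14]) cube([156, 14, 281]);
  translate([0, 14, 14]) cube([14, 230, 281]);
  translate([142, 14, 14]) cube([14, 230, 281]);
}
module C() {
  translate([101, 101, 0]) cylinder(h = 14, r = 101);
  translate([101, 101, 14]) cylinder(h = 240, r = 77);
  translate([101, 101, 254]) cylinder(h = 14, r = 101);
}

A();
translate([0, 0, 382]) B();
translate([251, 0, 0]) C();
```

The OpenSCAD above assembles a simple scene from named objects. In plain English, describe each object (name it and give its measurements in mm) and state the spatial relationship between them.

A is a simple wooden stool: a rectangular seat 251 mm (x) by 338 mm (y), 27 mm thick, top face at z = 382 mm, on four square legs, each 42×42 mm in cross-section. The legs rest on z = 0, each flush with a corner of the seat.

B is an open-topped rectangular box: outside dimensions 156×258×295 mm, with a uniform wall and base thickness of 14 mm. The base is a full 156×258 slab on the floor; four walls sit on top of the base. The front and back walls (the −y and +y sides) span the full width; the two side walls fit between them.

C is a spool: two coaxial disc flanges of radius 101 mm and thickness 14 mm, joined by a core cylinder of radius 77 mm and height 240 mm. The lower flange rests on z = 0 and the three cylinders share a vertical axis.

The open box is on top of the stool. The spool is against the stool's +x side, with their −y faces flush.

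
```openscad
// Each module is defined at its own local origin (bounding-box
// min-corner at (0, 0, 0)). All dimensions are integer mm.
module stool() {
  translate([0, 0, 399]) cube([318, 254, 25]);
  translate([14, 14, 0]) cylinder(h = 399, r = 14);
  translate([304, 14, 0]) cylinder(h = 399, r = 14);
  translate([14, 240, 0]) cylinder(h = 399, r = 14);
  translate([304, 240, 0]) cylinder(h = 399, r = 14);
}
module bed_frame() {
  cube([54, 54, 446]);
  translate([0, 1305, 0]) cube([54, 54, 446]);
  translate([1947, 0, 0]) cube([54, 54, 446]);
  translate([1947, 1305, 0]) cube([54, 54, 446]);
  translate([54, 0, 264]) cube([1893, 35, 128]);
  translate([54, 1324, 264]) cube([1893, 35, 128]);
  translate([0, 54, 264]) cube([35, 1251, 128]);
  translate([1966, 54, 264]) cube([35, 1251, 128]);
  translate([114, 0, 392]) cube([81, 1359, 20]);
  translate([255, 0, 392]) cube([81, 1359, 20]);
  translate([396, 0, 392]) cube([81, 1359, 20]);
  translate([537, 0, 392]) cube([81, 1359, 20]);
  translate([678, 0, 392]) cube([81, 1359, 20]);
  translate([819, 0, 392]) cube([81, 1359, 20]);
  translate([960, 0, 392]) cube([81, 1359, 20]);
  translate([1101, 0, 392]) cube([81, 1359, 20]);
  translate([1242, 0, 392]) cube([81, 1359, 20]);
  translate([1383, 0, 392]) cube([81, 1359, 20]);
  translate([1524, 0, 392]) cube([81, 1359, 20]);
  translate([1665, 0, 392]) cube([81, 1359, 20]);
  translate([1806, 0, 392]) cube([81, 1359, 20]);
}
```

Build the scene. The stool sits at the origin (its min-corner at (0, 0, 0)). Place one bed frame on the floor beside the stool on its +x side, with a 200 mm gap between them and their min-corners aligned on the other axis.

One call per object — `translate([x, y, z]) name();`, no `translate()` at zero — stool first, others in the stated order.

stool();
translate([518, 0, 0]) bed_frame();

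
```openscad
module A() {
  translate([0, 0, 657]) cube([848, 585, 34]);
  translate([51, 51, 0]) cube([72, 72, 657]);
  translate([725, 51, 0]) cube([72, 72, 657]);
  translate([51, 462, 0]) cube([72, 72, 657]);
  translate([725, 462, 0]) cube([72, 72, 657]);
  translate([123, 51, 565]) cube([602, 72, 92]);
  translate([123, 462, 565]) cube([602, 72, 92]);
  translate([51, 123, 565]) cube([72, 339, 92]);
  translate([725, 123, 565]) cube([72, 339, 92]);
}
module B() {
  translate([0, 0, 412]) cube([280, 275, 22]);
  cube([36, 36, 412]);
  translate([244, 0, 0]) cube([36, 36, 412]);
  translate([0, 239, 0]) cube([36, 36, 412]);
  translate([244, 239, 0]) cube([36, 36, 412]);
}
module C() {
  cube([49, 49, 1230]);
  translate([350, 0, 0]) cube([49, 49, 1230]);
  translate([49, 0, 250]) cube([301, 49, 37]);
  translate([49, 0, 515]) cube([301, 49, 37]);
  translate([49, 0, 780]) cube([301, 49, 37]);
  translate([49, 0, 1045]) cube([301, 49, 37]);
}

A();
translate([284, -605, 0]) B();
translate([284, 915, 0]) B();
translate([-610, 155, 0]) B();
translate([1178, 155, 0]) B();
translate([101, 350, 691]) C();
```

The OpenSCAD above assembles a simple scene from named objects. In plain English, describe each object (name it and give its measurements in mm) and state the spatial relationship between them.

A is a table: top 848 mm (x) × 585 mm (y), 34 mm thick, upper face at z = 691 mm, on four 72×72 mm square legs, each inset 51 mm from the nearest pair of top edges, running from z = 0 to the bottom of the top. Four apron rails, 72 mm thick and 92 mm tall, run between adjacent legs with their top edges flush with the underside of the top and their outer faces flush with the legs' outer faces.

B is a four-legged stool. The seat is a 280×275×22 mm slab whose top surface is at z = 434 mm; four square legs, each 36×36 mm in cross-section, run from the floor (z = 0) to the underside of the seat, each flush with a corner of the seat.

C is a wooden ladder with two side rails of 49×49 mm section and 1230 mm height, set 399 mm apart overall. Between them run 4 rectangular rungs (49 mm deep, 37 mm thick), front faces flush with the rails' −y face. The bottom of the first rung is 250 mm above the floor and each subsequent rung is 265 mm higher than the one below.

Four stools sit around the table at the −y, +y, −x, +x sides. The ladder is on top of the table.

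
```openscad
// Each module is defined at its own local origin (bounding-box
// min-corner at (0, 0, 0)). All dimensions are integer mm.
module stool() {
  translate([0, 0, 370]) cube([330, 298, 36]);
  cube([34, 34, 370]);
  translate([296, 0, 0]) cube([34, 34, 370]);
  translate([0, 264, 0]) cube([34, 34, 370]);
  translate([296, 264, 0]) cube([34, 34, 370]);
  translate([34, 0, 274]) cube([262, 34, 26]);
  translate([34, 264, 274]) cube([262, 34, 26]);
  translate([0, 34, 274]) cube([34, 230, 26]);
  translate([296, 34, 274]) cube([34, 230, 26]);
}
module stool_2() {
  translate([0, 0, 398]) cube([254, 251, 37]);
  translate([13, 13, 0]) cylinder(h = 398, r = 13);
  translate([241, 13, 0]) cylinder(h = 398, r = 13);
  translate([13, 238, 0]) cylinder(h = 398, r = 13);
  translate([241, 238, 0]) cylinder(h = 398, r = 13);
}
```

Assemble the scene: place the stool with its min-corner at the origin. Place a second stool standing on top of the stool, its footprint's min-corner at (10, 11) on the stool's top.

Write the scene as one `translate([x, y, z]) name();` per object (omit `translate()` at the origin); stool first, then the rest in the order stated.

stool();
translate([10, 11, 406]) stool_2();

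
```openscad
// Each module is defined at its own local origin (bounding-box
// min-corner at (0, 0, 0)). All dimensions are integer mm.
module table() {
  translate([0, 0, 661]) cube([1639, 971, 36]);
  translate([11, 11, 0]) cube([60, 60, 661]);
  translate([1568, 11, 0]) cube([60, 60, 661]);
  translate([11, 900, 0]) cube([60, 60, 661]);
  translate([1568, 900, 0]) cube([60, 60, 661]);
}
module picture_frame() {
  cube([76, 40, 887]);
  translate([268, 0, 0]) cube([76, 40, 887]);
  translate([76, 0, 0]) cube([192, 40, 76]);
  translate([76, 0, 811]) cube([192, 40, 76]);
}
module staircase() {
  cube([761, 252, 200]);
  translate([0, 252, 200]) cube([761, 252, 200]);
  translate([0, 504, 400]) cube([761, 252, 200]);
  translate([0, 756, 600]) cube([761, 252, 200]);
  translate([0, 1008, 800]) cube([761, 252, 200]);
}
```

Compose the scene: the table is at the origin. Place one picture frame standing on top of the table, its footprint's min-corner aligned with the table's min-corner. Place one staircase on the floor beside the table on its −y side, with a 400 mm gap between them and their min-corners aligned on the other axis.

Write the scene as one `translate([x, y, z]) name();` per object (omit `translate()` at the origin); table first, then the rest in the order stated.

table();
translate([0, 0, 697]) picture_frame();
translate([0, -1660, 0]) staircase();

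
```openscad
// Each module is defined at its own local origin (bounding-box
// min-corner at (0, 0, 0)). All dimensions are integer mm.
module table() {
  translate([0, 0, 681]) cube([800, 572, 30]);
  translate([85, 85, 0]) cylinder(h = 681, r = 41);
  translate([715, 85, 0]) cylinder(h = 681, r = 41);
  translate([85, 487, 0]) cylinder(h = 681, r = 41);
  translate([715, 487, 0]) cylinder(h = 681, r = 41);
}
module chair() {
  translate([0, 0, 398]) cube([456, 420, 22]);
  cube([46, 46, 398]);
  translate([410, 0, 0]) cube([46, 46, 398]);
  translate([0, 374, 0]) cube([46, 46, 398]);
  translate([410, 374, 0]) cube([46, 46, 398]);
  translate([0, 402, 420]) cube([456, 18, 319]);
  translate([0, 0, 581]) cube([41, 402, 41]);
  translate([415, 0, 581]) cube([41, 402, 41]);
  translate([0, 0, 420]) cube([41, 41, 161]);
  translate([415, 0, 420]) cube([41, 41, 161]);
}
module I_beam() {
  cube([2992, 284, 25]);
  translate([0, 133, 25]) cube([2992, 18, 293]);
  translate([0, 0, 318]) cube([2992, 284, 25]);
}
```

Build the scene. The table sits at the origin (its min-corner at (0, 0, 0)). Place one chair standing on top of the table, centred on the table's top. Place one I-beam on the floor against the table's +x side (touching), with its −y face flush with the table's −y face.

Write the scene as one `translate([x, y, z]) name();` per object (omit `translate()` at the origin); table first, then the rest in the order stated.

table();
translate([172, 76, 711]) chair();
translate([800, 0, 0]) I_beam();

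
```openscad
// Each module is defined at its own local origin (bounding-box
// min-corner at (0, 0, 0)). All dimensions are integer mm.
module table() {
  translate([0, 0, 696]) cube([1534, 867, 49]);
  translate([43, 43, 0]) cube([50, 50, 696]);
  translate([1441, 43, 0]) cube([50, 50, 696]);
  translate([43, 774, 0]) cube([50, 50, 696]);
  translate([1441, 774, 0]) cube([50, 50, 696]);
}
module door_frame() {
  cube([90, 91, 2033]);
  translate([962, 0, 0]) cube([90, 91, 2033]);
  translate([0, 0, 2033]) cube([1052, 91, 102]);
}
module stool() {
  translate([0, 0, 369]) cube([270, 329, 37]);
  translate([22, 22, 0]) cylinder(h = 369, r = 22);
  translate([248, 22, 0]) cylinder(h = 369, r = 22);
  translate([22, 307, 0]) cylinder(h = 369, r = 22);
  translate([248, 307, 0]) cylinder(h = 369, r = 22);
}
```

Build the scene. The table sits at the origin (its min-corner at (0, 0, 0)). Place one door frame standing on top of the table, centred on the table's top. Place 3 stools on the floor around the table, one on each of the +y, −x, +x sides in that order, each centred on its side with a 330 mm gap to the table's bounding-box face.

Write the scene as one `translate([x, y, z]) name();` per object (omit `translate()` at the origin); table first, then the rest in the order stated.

table();
translate([241, 388, 745]) door_frame();
translate([632, 1197, 0]) stool();
translate([-600, 269, 0]) stool();
translate([1864, 269, 0]) stool();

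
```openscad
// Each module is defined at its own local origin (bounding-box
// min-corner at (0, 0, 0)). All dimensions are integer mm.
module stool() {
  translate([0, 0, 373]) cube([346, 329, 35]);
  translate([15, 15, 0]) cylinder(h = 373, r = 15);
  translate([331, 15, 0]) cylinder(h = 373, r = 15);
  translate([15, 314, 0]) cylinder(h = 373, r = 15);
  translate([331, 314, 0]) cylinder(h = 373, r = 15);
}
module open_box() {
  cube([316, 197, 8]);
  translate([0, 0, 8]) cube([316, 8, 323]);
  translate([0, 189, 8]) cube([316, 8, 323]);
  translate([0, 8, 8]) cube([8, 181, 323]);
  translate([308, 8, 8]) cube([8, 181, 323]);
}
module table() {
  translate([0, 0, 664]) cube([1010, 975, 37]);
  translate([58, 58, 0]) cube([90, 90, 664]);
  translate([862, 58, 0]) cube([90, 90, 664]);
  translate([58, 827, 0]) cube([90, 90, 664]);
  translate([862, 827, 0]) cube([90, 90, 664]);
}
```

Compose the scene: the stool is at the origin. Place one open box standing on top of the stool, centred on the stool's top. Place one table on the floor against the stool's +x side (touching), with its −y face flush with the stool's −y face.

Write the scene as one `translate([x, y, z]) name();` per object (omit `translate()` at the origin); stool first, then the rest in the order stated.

stool();
translate([15, 66, 408]) open_box();
translate([346, 0, 0]) table();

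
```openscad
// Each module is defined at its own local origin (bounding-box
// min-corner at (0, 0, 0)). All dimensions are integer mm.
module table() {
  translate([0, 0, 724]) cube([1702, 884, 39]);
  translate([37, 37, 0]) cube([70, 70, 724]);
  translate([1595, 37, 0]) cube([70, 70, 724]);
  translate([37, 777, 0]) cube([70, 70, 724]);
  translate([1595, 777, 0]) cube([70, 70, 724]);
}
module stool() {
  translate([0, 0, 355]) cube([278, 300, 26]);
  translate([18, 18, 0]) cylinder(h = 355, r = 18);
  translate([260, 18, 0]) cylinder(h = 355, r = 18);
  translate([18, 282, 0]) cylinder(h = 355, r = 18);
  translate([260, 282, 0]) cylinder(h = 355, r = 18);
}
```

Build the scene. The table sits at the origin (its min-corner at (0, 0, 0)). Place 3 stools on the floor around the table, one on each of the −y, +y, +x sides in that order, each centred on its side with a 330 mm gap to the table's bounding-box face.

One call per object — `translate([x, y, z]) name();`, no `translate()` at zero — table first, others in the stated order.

table();
translate([712, -630, 0]) stool();
translate([712, 1214, 0]) stool();
translate([2032, 292, 0]) stool();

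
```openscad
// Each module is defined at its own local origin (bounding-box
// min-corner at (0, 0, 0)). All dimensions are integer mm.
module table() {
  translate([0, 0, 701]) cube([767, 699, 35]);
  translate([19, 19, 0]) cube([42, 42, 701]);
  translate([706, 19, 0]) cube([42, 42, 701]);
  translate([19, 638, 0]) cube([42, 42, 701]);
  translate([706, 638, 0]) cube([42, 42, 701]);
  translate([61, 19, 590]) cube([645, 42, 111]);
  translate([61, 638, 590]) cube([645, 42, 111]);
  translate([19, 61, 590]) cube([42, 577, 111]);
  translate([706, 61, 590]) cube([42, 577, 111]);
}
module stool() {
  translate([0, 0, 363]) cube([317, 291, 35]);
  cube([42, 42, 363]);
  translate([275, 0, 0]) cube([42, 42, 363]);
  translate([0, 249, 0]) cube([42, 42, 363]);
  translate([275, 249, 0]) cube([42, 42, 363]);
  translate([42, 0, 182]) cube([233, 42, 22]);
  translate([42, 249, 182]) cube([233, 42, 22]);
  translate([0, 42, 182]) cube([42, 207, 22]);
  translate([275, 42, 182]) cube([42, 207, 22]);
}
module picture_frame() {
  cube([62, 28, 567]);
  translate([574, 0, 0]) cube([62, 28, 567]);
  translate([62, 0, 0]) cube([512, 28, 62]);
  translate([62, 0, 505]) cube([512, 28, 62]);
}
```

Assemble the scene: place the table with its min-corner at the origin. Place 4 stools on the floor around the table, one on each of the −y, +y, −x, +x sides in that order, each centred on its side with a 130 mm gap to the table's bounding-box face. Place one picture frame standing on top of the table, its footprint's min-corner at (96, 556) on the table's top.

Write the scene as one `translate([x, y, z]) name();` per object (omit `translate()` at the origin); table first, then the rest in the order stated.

table();
translate([225, -421, 0]) stool();
translate([225, 829, 0]) stool();
translate([-447, 204, 0]) stool();
translate([897, 204, 0]) stool();
translate([96, 556, 736]) picture_frame();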